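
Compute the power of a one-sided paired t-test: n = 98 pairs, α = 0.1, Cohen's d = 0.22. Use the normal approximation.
Power ≈ 0.81

Power calculation (paired t-test, normal approximation):
z_β = d · √n - z_α
z_β = 0.22 · √98 - 1.282
z_β = 0.22 · 9.899 - 1.282
z_β = 0.896

Power = Φ(z_β) = Φ(0.896) ≈ 0.815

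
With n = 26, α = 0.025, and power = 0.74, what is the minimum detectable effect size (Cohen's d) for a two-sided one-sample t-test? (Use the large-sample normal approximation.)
d ≈ 0.57

Minimum detectable effect (one-sample t-test, normal approximation):
d = (z_{α/2} + z_β) / √n
d = (2.241 + 0.643) / √26
d = 2.885 / 5.099
d ≈ 0.57

By Cohen's convention (0.2 small / 0.5 medium / 0.8 large): medium effect.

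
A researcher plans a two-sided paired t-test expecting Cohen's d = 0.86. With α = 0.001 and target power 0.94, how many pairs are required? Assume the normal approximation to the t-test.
n = 32 pairs

Sample size formula (paired t-test, normal approximation):
n = ((z_{α/2} + z_β) / d)²

z_{α/2} = 3.291 (for α = 0.001, two-sided)
z_β = 1.555 (for power = 0.94)
d = 0.86

n = ((3.291 + 1.555) / 0.86)²
n = (5.635)²
n ≈ 31.75
Round up to the next whole number: n = 32 pairs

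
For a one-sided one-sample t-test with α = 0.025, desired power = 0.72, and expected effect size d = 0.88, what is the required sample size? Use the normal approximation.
n = 9

Sample size formula (one-sample t-test, normal approximation):
n = ((z_α + z_β) / d)²

z_α = 1.960 (for α = 0.025, one-sided)
z_β = 0.583 (for power = 0.72)
d = 0.88

n = ((1.960 + 0.583) / 0.88)²
n = (2.890)²
n ≈ 8.35
Round up to the next whole number: n = 9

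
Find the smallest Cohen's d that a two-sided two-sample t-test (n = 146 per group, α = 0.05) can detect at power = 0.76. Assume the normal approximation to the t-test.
d ≈ 0.31

Minimum detectable effect (two-sample t-test, normal approximation):
d = (z_{α/2} + z_β) / √(n/2)
d = (1.960 + 0.706) / √(146/2)
d = 2.666 / 8.544
d ≈ 0.31

By Cohen's convention (0.2 small / 0.5 medium / 0.8 large): small effect.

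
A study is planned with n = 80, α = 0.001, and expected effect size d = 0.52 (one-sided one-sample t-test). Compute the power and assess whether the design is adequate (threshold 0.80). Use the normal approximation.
Power ≈ 0.94; the study is adequately powered (power ≥ 0.80)

Power calculation (one-sample t-test, normal approximation):
z_β = d · √n - z_α
z_β = 0.52 · √80 - 3.090
z_β = 0.52 · 8.944 - 3.090
z_β = 1.561

Power = Φ(z_β) = Φ(1.561) ≈ 0.941

Effect size d = 0.52 is medium by Cohen's convention (0.2/0.5/0.8).

Threshold: power ≥ 0.80 is conventionally adequate.
Power ≈ 0.94 → the study is adequately powered (power ≥ 0.80).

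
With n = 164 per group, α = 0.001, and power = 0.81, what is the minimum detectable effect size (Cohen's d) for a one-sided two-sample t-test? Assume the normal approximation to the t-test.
d ≈ 0.44

Minimum detectable effect (two-sample t-test, normal approximation):
d = (z_α + z_β) / √(n/2)
d = (3.090 + 0.878) / √(164/2)
d = 3.968 / 9.055
d ≈ 0.44

By Cohen's convention (0.2 small / 0.5 medium / 0.8 large): small effect.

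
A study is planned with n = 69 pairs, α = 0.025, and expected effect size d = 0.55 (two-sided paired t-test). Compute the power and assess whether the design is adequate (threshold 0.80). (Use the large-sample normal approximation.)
Power ≈ 0.99; the study is adequately powered (power ≥ 0.80)

Power calculation (paired t-test, normal approximation):
z_β = d · √n - z_{α/2}
z_β = 0.55 · √69 - 2.241
z_β = 0.55 · 8.307 - 2.241
z_β = 2.327

Power = Φ(z_β) = Φ(2.327) ≈ 0.990

Effect size d = 0.55 is medium by Cohen's convention (0.2/0.5/0.8).

Threshold: power ≥ 0.80 is conventionally adequate.
Power ≈ 0.99 → the study is adequately powered (power ≥ 0.80).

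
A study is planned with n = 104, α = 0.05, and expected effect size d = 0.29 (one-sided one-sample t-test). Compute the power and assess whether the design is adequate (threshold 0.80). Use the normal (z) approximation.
Power ≈ 0.91; the study is adequately powered (power ≥ 0.80)

Power calculation (one-sample t-test, normal approximation):
z_β = d · √n - z_α
z_β = 0.29 · √104 - 1.645
z_β = 0.29 · 10.198 - 1.645
z_β = 1.313

Power = Φ(z_β) = Φ(1.313) ≈ 0.905

Effect size d = 0.29 is small by Cohen's convention (0.2/0.5/0.8).

Threshold: power ≥ 0.80 is conventionally adequate.
Power ≈ 0.91 → the study is adequately powered (power ≥ 0.80).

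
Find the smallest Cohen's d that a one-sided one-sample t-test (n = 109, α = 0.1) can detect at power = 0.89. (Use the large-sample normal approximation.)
d ≈ 0.24

Minimum detectable effect (one-sample t-test, normal approximation):
d = (z_α + z_β) / √n
d = (1.282 + 1.227) / √109
d = 2.508 / 10.440
d ≈ 0.24

By Cohen's convention (0.2 small / 0.5 medium / 0.8 large): small effect.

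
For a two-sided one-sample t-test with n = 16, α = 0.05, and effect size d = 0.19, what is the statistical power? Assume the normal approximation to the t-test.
Power ≈ 0.12

Power calculation (one-sample t-test, normal approximation):
z_β = d · √n - z_{α/2}
z_β = 0.19 · √16 - 1.960
z_β = 0.19 · 4.000 - 1.960
z_β = -1.200

Power = Φ(z_β) = Φ(-1.200) ≈ 0.115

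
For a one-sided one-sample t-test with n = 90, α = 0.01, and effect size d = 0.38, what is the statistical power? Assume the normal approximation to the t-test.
Power ≈ 0.90

Power calculation (one-sample t-test, normal approximation):
z_β = d · √n - z_α
z_β = 0.38 · √90 - 2.326
z_β = 0.38 · 9.487 - 2.326
z_β = 1.279

Power = Φ(z_β) = Φ(1.279) ≈ 0.899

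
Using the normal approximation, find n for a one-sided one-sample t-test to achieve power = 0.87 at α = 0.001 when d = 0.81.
n = 28

Sample size formula (one-sample t-test, normal approximation):
n = ((z_α + z_β) / d)²

z_α = 3.090 (for α = 0.001, one-sided)
z_β = 1.126 (for power = 0.87)
d = 0.81

n = ((3.090 + 1.126) / 0.81)²
n = (5.205)²
n ≈ 27.09
Round up to the next whole number: n = 28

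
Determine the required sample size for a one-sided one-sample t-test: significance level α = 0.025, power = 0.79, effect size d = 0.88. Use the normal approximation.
n = 10

Sample size formula (one-sample t-test, normal approximation):
n = ((z_α + z_β) / d)²

z_α = 1.960 (for α = 0.025, one-sided)
z_β = 0.806 (for power = 0.79)
d = 0.88

n = ((1.960 + 0.806) / 0.88)²
n = (3.143)²
n ≈ 9.88
Round up to the next whole number: n = 10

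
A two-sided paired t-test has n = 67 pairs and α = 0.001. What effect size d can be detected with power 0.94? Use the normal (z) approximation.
d ≈ 0.59

Minimum detectable effect (paired t-test, normal approximation):
d = (z_{α/2} + z_β) / √n
d = (3.291 + 1.555) / √67
d = 4.845 / 8.185
d ≈ 0.59

By Cohen's convention (0.2 small / 0.5 medium / 0.8 large): medium effect.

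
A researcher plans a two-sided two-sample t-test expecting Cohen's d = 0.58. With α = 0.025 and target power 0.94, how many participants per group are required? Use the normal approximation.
n = 86 per group

Sample size formula (two-sample t-test, normal approximation):
n = 2 · ((z_{α/2} + z_β) / d)²

z_{α/2} = 2.241 (for α = 0.025, two-sided)
z_β = 1.555 (for power = 0.94)
d = 0.58

n = 2 · ((2.241 + 1.555) / 0.58)²
n = 2 · (6.545)²
n ≈ 85.67
Round up to the next whole number: n = 86 per group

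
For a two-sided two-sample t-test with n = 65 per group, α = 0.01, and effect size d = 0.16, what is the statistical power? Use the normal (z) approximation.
Power ≈ 0.05

Power calculation (two-sample t-test, normal approximation):
z_β = d · √(n/2) - z_{α/2}
z_β = 0.16 · √(65/2) - 2.576
z_β = 0.16 · 5.701 - 2.576
z_β = -1.664

Power = Φ(z_β) = Φ(-1.664) ≈ 0.048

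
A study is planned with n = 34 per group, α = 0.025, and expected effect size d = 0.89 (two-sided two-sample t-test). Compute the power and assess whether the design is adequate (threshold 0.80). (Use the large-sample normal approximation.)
Power ≈ 0.92; the study is adequately powered (power ≥ 0.80)

Power calculation (two-sample t-test, normal approximation):
z_β = d · √(n/2) - z_{α/2}
z_β = 0.89 · √(34/2) - 2.241
z_β = 0.89 · 4.123 - 2.241
z_β = 1.428

Power = Φ(z_β) = Φ(1.428) ≈ 0.923

Effect size d = 0.89 is large by Cohen's convention (0.2/0.5/0.8).

Threshold: power ≥ 0.80 is conventionally adequate.
Power ≈ 0.92 → the study is adequately powered (power ≥ 0.80).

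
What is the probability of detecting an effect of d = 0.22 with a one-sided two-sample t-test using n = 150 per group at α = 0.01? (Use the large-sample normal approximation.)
Power ≈ 0.34

Power calculation (two-sample t-test, normal approximation):
z_β = d · √(n/2) - z_α
z_β = 0.22 · √(150/2) - 2.326
z_β = 0.22 · 8.660 - 2.326
z_β = -0.421

Power = Φ(z_β) = Φ(-0.421) ≈ 0.337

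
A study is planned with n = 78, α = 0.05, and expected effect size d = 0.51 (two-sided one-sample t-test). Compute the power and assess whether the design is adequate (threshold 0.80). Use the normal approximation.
Power ≈ 0.99; the study is adequately powered (power ≥ 0.80)

Power calculation (one-sample t-test, normal approximation):
z_β = d · √n - z_{α/2}
z_β = 0.51 · √78 - 1.960
z_β = 0.51 · 8.832 - 1.960
z_β = 2.544

Power = Φ(z_β) = Φ(2.544) ≈ 0.995

Effect size d = 0.51 is medium by Cohen's convention (0.2/0.5/0.8).

Threshold: power ≥ 0.80 is conventionally adequate.
Power ≈ 0.99 → the study is adequately powered (power ≥ 0.80).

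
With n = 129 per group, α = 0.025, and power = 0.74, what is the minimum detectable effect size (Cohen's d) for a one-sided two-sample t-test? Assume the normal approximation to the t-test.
d ≈ 0.32

Minimum detectable effect (two-sample t-test, normal approximation):
d = (z_α + z_β) / √(n/2)
d = (1.960 + 0.643) / √(129/2)
d = 2.603 / 8.031
d ≈ 0.32

By Cohen's convention (0.2 small / 0.5 medium / 0.8 large): small effect.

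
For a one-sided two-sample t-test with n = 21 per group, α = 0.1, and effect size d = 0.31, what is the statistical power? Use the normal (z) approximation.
Power ≈ 0.39

Power calculation (two-sample t-test, normal approximation):
z_β = d · √(n/2) - z_α
z_β = 0.31 · √(21/2) - 1.282
z_β = 0.31 · 3.240 - 1.282
z_β = -0.277

Power = Φ(z_β) = Φ(-0.277) ≈ 0.391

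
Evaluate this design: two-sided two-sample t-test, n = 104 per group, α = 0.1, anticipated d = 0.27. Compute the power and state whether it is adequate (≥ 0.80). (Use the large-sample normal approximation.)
Power ≈ 0.62; the study is underpowered (power < 0.80)

Power calculation (two-sample t-test, normal approximation):
z_β = d · √(n/2) - z_{α/2}
z_β = 0.27 · √(104/2) - 1.645
z_β = 0.27 · 7.211 - 1.645
z_β = 0.302

Power = Φ(z_β) = Φ(0.302) ≈ 0.619

Effect size d = 0.27 is small by Cohen's convention (0.2/0.5/0.8).

Threshold: power ≥ 0.80 is conventionally adequate.
Power ≈ 0.62 → the study is underpowered (power < 0.80).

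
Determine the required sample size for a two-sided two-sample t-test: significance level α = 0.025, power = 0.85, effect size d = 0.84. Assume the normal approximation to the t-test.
n = 31 per group

Sample size formula (two-sample t-test, normal approximation):
n = 2 · ((z_{α/2} + z_β) / d)²

z_{α/2} = 2.241 (for α = 0.025, two-sided)
z_β = 1.036 (for power = 0.85)
d = 0.84

n = 2 · ((2.241 + 1.036) / 0.84)²
n = 2 · (3.901)²
n ≈ 30.44
Round up to the next whole number: n = 31 per group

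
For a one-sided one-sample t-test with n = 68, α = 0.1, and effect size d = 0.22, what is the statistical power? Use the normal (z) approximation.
Power ≈ 0.70

Power calculation (one-sample t-test, normal approximation):
z_β = d · √n - z_α
z_β = 0.22 · √68 - 1.282
z_β = 0.22 · 8.246 - 1.282
z_β = 0.533

Power = Φ(z_β) = Φ(0.533) ≈ 0.703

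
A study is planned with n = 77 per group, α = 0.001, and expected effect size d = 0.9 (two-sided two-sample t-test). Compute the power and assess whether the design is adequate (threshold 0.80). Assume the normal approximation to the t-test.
Power ≈ 0.99; the study is adequately powered (power ≥ 0.80)

Power calculation (two-sample t-test, normal approximation):
z_β = d · √(n/2) - z_{α/2}
z_β = 0.9 · √(77/2) - 3.291
z_β = 0.9 · 6.205 - 3.291
z_β = 2.294

Power = Φ(z_β) = Φ(2.294) ≈ 0.989

Effect size d = 0.9 is large by Cohen's convention (0.2/0.5/0.8).

Threshold: power ≥ 0.80 is conventionally adequate.
Power ≈ 0.99 → the study is adequately powered (power ≥ 0.80).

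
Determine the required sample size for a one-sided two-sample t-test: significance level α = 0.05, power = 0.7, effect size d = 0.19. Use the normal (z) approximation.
n = 261 per group

Sample size formula (two-sample t-test, normal approximation):
n = 2 · ((z_α + z_β) / d)²

z_α = 1.645 (for α = 0.05, one-sided)
z_β = 0.524 (for power = 0.7)
d = 0.19

n = 2 · ((1.645 + 0.524) / 0.19)²
n = 2 · (11.416)²
n ≈ 260.65
Round up to the next whole number: n = 261 per group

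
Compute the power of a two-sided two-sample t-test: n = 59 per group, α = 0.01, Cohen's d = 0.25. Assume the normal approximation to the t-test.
Power ≈ 0.11

Power calculation (two-sample t-test, normal approximation):
z_β = d · √(n/2) - z_{α/2}
z_β = 0.25 · √(59/2) - 2.576
z_β = 0.25 · 5.431 - 2.576
z_β = -1.218

Power = Φ(z_β) = Φ(-1.218) ≈ 0.112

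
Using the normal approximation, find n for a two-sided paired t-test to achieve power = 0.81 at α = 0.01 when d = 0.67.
n = 27 pairs

Sample size formula (paired t-test, normal approximation):
n = ((z_{α/2} + z_β) / d)²

z_{α/2} = 2.576 (for α = 0.01, two-sided)
z_β = 0.878 (for power = 0.81)
d = 0.67

n = ((2.576 + 0.878) / 0.67)²
n = (5.155)²
n ≈ 26.57
Round up to the next whole number: n = 27 pairs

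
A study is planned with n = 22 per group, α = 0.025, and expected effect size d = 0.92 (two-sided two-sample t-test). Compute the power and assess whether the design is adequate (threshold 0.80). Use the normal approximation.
Power ≈ 0.79; the study is underpowered (power < 0.80)

Power calculation (two-sample t-test, normal approximation):
z_β = d · √(n/2) - z_{α/2}
z_β = 0.92 · √(22/2) - 2.241
z_β = 0.92 · 3.317 - 2.241
z_β = 0.810

Power = Φ(z_β) = Φ(0.810) ≈ 0.791

Effect size d = 0.92 is large by Cohen's convention (0.2/0.5/0.8).

Threshold: power ≥ 0.80 is conventionally adequate.
Power ≈ 0.79 → the study is underpowered (power < 0.80).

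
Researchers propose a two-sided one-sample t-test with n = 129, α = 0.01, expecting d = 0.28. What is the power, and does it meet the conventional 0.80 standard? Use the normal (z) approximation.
Power ≈ 0.73; the study is underpowered (power < 0.80)

Power calculation (one-sample t-test, normal approximation):
z_β = d · √n - z_{α/2}
z_β = 0.28 · √129 - 2.576
z_β = 0.28 · 11.358 - 2.576
z_β = 0.604

Power = Φ(z_β) = Φ(0.604) ≈ 0.727

Effect size d = 0.28 is small by Cohen's convention (0.2/0.5/0.8).

Threshold: power ≥ 0.80 is conventionally adequate.
Power ≈ 0.73 → the study is underpowered (power < 0.80).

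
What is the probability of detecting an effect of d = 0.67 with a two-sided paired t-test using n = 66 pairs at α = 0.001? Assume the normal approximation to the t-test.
Power ≈ 0.98

Power calculation (paired t-test, normal approximation):
z_β = d · √n - z_{α/2}
z_β = 0.67 · √66 - 3.291
z_β = 0.67 · 8.124 - 3.291
z_β = 2.153

Power = Φ(z_β) = Φ(2.153) ≈ 0.984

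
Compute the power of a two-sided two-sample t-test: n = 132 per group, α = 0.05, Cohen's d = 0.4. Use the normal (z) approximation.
Power ≈ 0.90

Power calculation (two-sample t-test, normal approximation):
z_β = d · √(n/2) - z_{α/2}
z_β = 0.4 · √(132/2) - 1.960
z_β = 0.4 · 8.124 - 1.960
z_β = 1.290

Power = Φ(z_β) = Φ(1.290) ≈ 0.901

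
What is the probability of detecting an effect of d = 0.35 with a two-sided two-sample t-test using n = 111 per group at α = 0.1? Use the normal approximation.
Power ≈ 0.83

Power calculation (two-sample t-test, normal approximation):
z_β = d · √(n/2) - z_{α/2}
z_β = 0.35 · √(111/2) - 1.645
z_β = 0.35 · 7.450 - 1.645
z_β = 0.963

Power = Φ(z_β) = Φ(0.963) ≈ 0.832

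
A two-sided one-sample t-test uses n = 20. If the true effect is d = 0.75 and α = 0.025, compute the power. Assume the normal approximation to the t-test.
Power ≈ 0.87

Power calculation (one-sample t-test, normal approximation):
z_β = d · √n - z_{α/2}
z_β = 0.75 · √20 - 2.241
z_β = 0.75 · 4.472 - 2.241
z_β = 1.113

Power = Φ(z_β) = Φ(1.113) ≈ 0.867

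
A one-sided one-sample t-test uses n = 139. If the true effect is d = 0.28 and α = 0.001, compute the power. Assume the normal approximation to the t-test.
Power ≈ 0.58

Power calculation (one-sample t-test, normal approximation):
z_β = d · √n - z_α
z_β = 0.28 · √139 - 3.090
z_β = 0.28 · 11.790 - 3.090
z_β = 0.211

Power = Φ(z_β) = Φ(0.211) ≈ 0.584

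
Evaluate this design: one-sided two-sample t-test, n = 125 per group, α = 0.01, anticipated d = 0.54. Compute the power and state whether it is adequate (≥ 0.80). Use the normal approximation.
Power ≈ 0.97; the study is adequately powered (power ≥ 0.80)

Power calculation (two-sample t-test, normal approximation):
z_β = d · √(n/2) - z_α
z_β = 0.54 · √(125/2) - 2.326
z_β = 0.54 · 7.906 - 2.326
z_β = 1.943

Power = Φ(z_β) = Φ(1.943) ≈ 0.974

Effect size d = 0.54 is medium by Cohen's convention (0.2/0.5/0.8).

Threshold: power ≥ 0.80 is conventionally adequate.
Power ≈ 0.97 → the study is adequately powered (power ≥ 0.80).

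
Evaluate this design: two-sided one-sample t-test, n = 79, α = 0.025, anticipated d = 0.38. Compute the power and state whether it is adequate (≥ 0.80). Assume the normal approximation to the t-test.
Power ≈ 0.87; the study is adequately powered (power ≥ 0.80)

Power calculation (one-sample t-test, normal approximation):
z_β = d · √n - z_{α/2}
z_β = 0.38 · √79 - 2.241
z_β = 0.38 · 8.888 - 2.241
z_β = 1.136

Power = Φ(z_β) = Φ(1.136) ≈ 0.872

Effect size d = 0.38 is small by Cohen's convention (0.2/0.5/0.8).

Threshold: power ≥ 0.80 is conventionally adequate.
Power ≈ 0.87 → the study is adequately powered (power ≥ 0.80).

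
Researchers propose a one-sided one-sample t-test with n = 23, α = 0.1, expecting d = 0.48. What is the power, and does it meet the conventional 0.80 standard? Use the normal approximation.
Power ≈ 0.85; the study is adequately powered (power ≥ 0.80)

Power calculation (one-sample t-test, normal approximation):
z_β = d · √n - z_α
z_β = 0.48 · √23 - 1.282
z_β = 0.48 · 4.796 - 1.282
z_β = 1.020

Power = Φ(z_β) = Φ(1.020) ≈ 0.846

Effect size d = 0.48 is small by Cohen's convention (0.2/0.5/0.8).

Threshold: power ≥ 0.80 is conventionally adequate.
Power ≈ 0.85 → the study is adequately powered (power ≥ 0.80).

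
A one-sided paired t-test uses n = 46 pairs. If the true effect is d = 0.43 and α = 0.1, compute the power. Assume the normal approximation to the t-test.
Power ≈ 0.95

Power calculation (paired t-test, normal approximation):
z_β = d · √n - z_α
z_β = 0.43 · √46 - 1.282
z_β = 0.43 · 6.782 - 1.282
z_β = 1.635

Power = Φ(z_β) = Φ(1.635) ≈ 0.949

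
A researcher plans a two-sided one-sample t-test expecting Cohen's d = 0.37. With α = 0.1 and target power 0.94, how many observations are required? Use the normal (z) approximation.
n = 75

Sample size formula (one-sample t-test, normal approximation):
n = ((z_{α/2} + z_β) / d)²

z_{α/2} = 1.645 (for α = 0.1, two-sided)
z_β = 1.555 (for power = 0.94)
d = 0.37

n = ((1.645 + 1.555) / 0.37)²
n = (8.649)²
n ≈ 74.81
Round up to the next whole number: n = 75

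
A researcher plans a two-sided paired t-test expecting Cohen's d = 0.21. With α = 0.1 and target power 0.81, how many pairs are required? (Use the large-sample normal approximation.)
n = 145 pairs

Sample size formula (paired t-test, normal approximation):
n = ((z_{α/2} + z_β) / d)²

z_{α/2} = 1.645 (for α = 0.1, two-sided)
z_β = 0.878 (for power = 0.81)
d = 0.21

n = ((1.645 + 0.878) / 0.21)²
n = (12.014)²
n ≈ 144.34
Round up to the next whole number: n = 145 pairs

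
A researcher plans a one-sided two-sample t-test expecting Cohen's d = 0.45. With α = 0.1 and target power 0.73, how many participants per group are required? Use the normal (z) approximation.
n = 36 per group

Sample size formula (two-sample t-test, normal approximation):
n = 2 · ((z_α + z_β) / d)²

z_α = 1.282 (for α = 0.1, one-sided)
z_β = 0.613 (for power = 0.73)
d = 0.45

n = 2 · ((1.282 + 0.613) / 0.45)²
n = 2 · (4.211)²
n ≈ 35.47
Round up to the next whole number: n = 36 per group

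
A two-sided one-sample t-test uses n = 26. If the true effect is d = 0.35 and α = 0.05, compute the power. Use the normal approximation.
Power ≈ 0.43

Power calculation (one-sample t-test, normal approximation):
z_β = d · √n - z_{α/2}
z_β = 0.35 · √26 - 1.960
z_β = 0.35 · 5.099 - 1.960
z_β = -0.175

Power = Φ(z_β) = Φ(-0.175) ≈ 0.430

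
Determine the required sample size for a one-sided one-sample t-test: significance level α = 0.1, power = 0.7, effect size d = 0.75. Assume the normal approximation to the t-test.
n = 6

Sample size formula (one-sample t-test, normal approximation):
n = ((z_α + z_β) / d)²

z_α = 1.282 (for α = 0.1, one-sided)
z_β = 0.524 (for power = 0.7)
d = 0.75

n = ((1.282 + 0.524) / 0.75)²
n = (2.408)²
n ≈ 5.80
Round up to the next whole number: n = 6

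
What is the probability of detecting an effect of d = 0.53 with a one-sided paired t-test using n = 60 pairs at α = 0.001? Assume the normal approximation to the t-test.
Power ≈ 0.84

Power calculation (paired t-test, normal approximation):
z_β = d · √n - z_α
z_β = 0.53 · √60 - 3.090
z_β = 0.53 · 7.746 - 3.090
z_β = 1.015

Power = Φ(z_β) = Φ(1.015) ≈ 0.845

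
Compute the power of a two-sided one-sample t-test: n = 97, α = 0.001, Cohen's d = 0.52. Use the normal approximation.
Power ≈ 0.97

Power calculation (one-sample t-test, normal approximation):
z_β = d · √n - z_{α/2}
z_β = 0.52 · √97 - 3.291
z_β = 0.52 · 9.849 - 3.291
z_β = 1.831

Power = Φ(z_β) = Φ(1.831) ≈ 0.966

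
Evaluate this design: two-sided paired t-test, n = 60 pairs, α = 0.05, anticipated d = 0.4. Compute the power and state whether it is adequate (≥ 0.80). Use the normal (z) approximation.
Power ≈ 0.87; the study is adequately powered (power ≥ 0.80)

Power calculation (paired t-test, normal approximation):
z_β = d · √n - z_{α/2}
z_β = 0.4 · √60 - 1.960
z_β = 0.4 · 7.746 - 1.960
z_β = 1.138

Power = Φ(z_β) = Φ(1.138) ≈ 0.873

Effect size d = 0.4 is small by Cohen's convention (0.2/0.5/0.8).

Threshold: power ≥ 0.80 is conventionally adequate.
Power ≈ 0.87 → the study is adequately powered (power ≥ 0.80).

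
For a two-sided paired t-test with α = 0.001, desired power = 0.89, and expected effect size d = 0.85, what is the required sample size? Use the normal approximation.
n = 29 pairs

Sample size formula (paired t-test, normal approximation):
n = ((z_{α/2} + z_β) / d)²

z_{α/2} = 3.291 (for α = 0.001, two-sided)
z_β = 1.227 (for power = 0.89)
d = 0.85

n = ((3.291 + 1.227) / 0.85)²
n = (5.315)²
n ≈ 28.25
Round up to the next whole number: n = 29 pairs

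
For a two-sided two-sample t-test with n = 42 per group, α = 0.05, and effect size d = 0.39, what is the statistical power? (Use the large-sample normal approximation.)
Power ≈ 0.43

Power calculation (two-sample t-test, normal approximation):
z_β = d · √(n/2) - z_{α/2}
z_β = 0.39 · √(42/2) - 1.960
z_β = 0.39 · 4.583 - 1.960
z_β = -0.173

Power = Φ(z_β) = Φ(-0.173) ≈ 0.431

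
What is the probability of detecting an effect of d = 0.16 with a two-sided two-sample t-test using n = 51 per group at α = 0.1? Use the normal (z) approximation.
Power ≈ 0.20

Power calculation (two-sample t-test, normal approximation):
z_β = d · √(n/2) - z_{α/2}
z_β = 0.16 · √(51/2) - 1.645
z_β = 0.16 · 5.050 - 1.645
z_β = -0.837

Power = Φ(z_β) = Φ(-0.837) ≈ 0.201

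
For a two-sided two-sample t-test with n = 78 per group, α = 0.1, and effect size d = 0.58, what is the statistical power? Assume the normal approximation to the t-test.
Power ≈ 0.98

Power calculation (two-sample t-test, normal approximation):
z_β = d · √(n/2) - z_{α/2}
z_β = 0.58 · √(78/2) - 1.645
z_β = 0.58 · 6.245 - 1.645
z_β = 1.977

Power = Φ(z_β) = Φ(1.977) ≈ 0.976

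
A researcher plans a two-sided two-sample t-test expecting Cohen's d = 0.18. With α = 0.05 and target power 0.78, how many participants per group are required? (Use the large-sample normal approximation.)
n = 461 per group

Sample size formula (two-sample t-test, normal approximation):
n = 2 · ((z_{α/2} + z_β) / d)²

z_{α/2} = 1.960 (for α = 0.05, two-sided)
z_β = 0.772 (for power = 0.78)
d = 0.18

n = 2 · ((1.960 + 0.772) / 0.18)²
n = 2 · (15.178)²
n ≈ 460.74
Round up to the next whole number: n = 461 per group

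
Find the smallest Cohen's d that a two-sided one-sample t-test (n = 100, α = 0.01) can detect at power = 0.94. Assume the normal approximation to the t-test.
d ≈ 0.41

Minimum detectable effect (one-sample t-test, normal approximation):
d = (z_{α/2} + z_β) / √n
d = (2.576 + 1.555) / √100
d = 4.131 / 10.000
d ≈ 0.41

By Cohen's convention (0.2 small / 0.5 medium / 0.8 large): small effect.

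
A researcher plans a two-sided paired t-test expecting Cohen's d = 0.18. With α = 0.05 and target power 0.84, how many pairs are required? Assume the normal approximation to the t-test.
n = 270 pairs

Sample size formula (paired t-test, normal approximation):
n = ((z_{α/2} + z_β) / d)²

z_{α/2} = 1.960 (for α = 0.05, two-sided)
z_β = 0.994 (for power = 0.84)
d = 0.18

n = ((1.960 + 0.994) / 0.18)²
n = (16.411)²
n ≈ 269.32
Round up to the next whole number: n = 270 pairs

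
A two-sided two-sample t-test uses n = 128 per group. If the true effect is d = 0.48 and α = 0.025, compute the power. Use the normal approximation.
Power ≈ 0.95

Power calculation (two-sample t-test, normal approximation):
z_β = d · √(n/2) - z_{α/2}
z_β = 0.48 · √(128/2) - 2.241
z_β = 0.48 · 8.000 - 2.241
z_β = 1.599

Power = Φ(z_β) = Φ(1.599) ≈ 0.945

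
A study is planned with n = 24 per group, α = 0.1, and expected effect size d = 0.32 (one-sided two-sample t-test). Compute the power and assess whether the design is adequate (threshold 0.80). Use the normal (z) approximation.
Power ≈ 0.43; the study is underpowered (power < 0.80)

Power calculation (two-sample t-test, normal approximation):
z_β = d · √(n/2) - z_α
z_β = 0.32 · √(24/2) - 1.282
z_β = 0.32 · 3.464 - 1.282
z_β = -0.173

Power = Φ(z_β) = Φ(-0.173) ≈ 0.431

Effect size d = 0.32 is small by Cohen's convention (0.2/0.5/0.8).

Threshold: power ≥ 0.80 is conventionally adequate.
Power ≈ 0.43 → the study is underpowered (power < 0.80).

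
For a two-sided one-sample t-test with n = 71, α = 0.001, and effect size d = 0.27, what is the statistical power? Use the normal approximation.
Power ≈ 0.15

Power calculation (one-sample t-test, normal approximation):
z_β = d · √n - z_{α/2}
z_β = 0.27 · √71 - 3.291
z_β = 0.27 · 8.426 - 3.291
z_β = -1.015

Power = Φ(z_β) = Φ(-1.015) ≈ 0.155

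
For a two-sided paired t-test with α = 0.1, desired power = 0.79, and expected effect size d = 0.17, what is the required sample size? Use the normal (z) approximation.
n = 208 pairs

Sample size formula (paired t-test, normal approximation):
n = ((z_{α/2} + z_β) / d)²

z_{α/2} = 1.645 (for α = 0.1, two-sided)
z_β = 0.806 (for power = 0.79)
d = 0.17

n = ((1.645 + 0.806) / 0.17)²
n = (14.418)²
n ≈ 207.88
Round up to the next whole number: n = 208 pairs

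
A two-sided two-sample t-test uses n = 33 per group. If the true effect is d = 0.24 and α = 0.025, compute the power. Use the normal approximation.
Power ≈ 0.10

Power calculation (two-sample t-test, normal approximation):
z_β = d · √(n/2) - z_{α/2}
z_β = 0.24 · √(33/2) - 2.241
z_β = 0.24 · 4.062 - 2.241
z_β = -1.267

Power = Φ(z_β) = Φ(-1.267) ≈ 0.103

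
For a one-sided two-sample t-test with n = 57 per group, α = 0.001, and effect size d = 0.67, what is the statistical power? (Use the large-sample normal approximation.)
Power ≈ 0.69

Power calculation (two-sample t-test, normal approximation):
z_β = d · √(n/2) - z_α
z_β = 0.67 · √(57/2) - 3.090
z_β = 0.67 · 5.339 - 3.090
z_β = 0.487

Power = Φ(z_β) = Φ(0.487) ≈ 0.687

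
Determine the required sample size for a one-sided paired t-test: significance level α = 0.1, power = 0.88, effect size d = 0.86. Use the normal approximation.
n = 9 pairs

Sample size formula (paired t-test, normal approximation):
n = ((z_α + z_β) / d)²

z_α = 1.282 (for α = 0.1, one-sided)
z_β = 1.175 (for power = 0.88)
d = 0.86

n = ((1.282 + 1.175) / 0.86)²
n = (2.857)²
n ≈ 8.16
Round up to the next whole number: n = 9 pairs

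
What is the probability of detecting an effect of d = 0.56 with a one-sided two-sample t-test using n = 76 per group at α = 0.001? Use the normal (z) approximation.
Power ≈ 0.64

Power calculation (two-sample t-test, normal approximation):
z_β = d · √(n/2) - z_α
z_β = 0.56 · √(76/2) - 3.090
z_β = 0.56 · 6.164 - 3.090
z_β = 0.362

Power = Φ(z_β) = Φ(0.362) ≈ 0.641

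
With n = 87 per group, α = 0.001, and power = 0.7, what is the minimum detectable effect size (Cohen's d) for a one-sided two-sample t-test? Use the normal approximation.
d ≈ 0.55

Minimum detectable effect (two-sample t-test, normal approximation):
d = (z_α + z_β) / √(n/2)
d = (3.090 + 0.524) / √(87/2)
d = 3.615 / 6.595
d ≈ 0.55

By Cohen's convention (0.2 small / 0.5 medium / 0.8 large): medium effect.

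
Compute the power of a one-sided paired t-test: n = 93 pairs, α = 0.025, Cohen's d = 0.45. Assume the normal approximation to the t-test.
Power ≈ 0.99

Power calculation (paired t-test, normal approximation):
z_β = d · √n - z_α
z_β = 0.45 · √93 - 1.960
z_β = 0.45 · 9.644 - 1.960
z_β = 2.380

Power = Φ(z_β) = Φ(2.380) ≈ 0.991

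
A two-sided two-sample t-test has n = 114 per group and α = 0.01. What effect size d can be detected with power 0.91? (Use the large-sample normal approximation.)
d ≈ 0.52

Minimum detectable effect (two-sample t-test, normal approximation):
d = (z_{α/2} + z_β) / √(n/2)
d = (2.576 + 1.341) / √(114/2)
d = 3.917 / 7.550
d ≈ 0.52

By Cohen's convention (0.2 small / 0.5 medium / 0.8 large): medium effect.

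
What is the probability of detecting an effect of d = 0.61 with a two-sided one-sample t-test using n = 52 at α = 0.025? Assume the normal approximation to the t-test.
Power ≈ 0.98

Power calculation (one-sample t-test, normal approximation):
z_β = d · √n - z_{α/2}
z_β = 0.61 · √52 - 2.241
z_β = 0.61 · 7.211 - 2.241
z_β = 2.157

Power = Φ(z_β) = Φ(2.157) ≈ 0.985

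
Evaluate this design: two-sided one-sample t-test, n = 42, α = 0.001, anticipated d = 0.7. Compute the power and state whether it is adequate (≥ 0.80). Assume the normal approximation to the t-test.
Power ≈ 0.89; the study is adequately powered (power ≥ 0.80)

Power calculation (one-sample t-test, normal approximation):
z_β = d · √n - z_{α/2}
z_β = 0.7 · √42 - 3.291
z_β = 0.7 · 6.481 - 3.291
z_β = 1.246

Power = Φ(z_β) = Φ(1.246) ≈ 0.894

Effect size d = 0.7 is medium by Cohen's convention (0.2/0.5/0.8).

Threshold: power ≥ 0.80 is conventionally adequate.
Power ≈ 0.89 → the study is adequately powered (power ≥ 0.80).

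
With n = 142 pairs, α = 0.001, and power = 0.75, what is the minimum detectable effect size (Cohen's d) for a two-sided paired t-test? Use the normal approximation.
d ≈ 0.33

Minimum detectable effect (paired t-test, normal approximation):
d = (z_{α/2} + z_β) / √n
d = (3.291 + 0.674) / √142
d = 3.965 / 11.916
d ≈ 0.33

By Cohen's convention (0.2 small / 0.5 medium / 0.8 large): small effect.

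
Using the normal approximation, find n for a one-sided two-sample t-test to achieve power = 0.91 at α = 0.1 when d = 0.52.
n = 51 per group

Sample size formula (two-sample t-test, normal approximation):
n = 2 · ((z_α + z_β) / d)²

z_α = 1.282 (for α = 0.1, one-sided)
z_β = 1.341 (for power = 0.91)
d = 0.52

n = 2 · ((1.282 + 1.341) / 0.52)²
n = 2 · (5.044)²
n ≈ 50.88
Round up to the next whole number: n = 51 per group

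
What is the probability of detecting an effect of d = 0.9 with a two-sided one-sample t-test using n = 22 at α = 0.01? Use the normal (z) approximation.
Power ≈ 0.95

Power calculation (one-sample t-test, normal approximation):
z_β = d · √n - z_{α/2}
z_β = 0.9 · √22 - 2.576
z_β = 0.9 · 4.690 - 2.576
z_β = 1.646

Power = Φ(z_β) = Φ(1.646) ≈ 0.950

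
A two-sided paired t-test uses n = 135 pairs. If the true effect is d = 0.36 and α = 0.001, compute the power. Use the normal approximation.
Power ≈ 0.81

Power calculation (paired t-test, normal approximation):
z_β = d · √n - z_{α/2}
z_β = 0.36 · √135 - 3.291
z_β = 0.36 · 11.619 - 3.291
z_β = 0.892

Power = Φ(z_β) = Φ(0.892) ≈ 0.814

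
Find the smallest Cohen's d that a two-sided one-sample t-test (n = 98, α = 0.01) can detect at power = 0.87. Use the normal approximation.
d ≈ 0.37

Minimum detectable effect (one-sample t-test, normal approximation):
d = (z_{α/2} + z_β) / √n
d = (2.576 + 1.126) / √98
d = 3.702 / 9.899
d ≈ 0.37

By Cohen's convention (0.2 small / 0.5 medium / 0.8 large): small effect.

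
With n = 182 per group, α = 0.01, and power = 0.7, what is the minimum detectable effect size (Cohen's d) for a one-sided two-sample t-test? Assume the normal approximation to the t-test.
d ≈ 0.30

Minimum detectable effect (two-sample t-test, normal approximation):
d = (z_α + z_β) / √(n/2)
d = (2.326 + 0.524) / √(182/2)
d = 2.851 / 9.539
d ≈ 0.30

By Cohen's convention (0.2 small / 0.5 medium / 0.8 large): small effect.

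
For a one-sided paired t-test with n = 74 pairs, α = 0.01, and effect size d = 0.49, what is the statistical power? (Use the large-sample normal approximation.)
Power ≈ 0.97

Power calculation (paired t-test, normal approximation):
z_β = d · √n - z_α
z_β = 0.49 · √74 - 2.326
z_β = 0.49 · 8.602 - 2.326
z_β = 1.889

Power = Φ(z_β) = Φ(1.889) ≈ 0.971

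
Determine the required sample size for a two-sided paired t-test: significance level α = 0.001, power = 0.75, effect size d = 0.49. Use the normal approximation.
n = 66 pairs

Sample size formula (paired t-test, normal approximation):
n = ((z_{α/2} + z_β) / d)²

z_{α/2} = 3.291 (for α = 0.001, two-sided)
z_β = 0.674 (for power = 0.75)
d = 0.49

n = ((3.291 + 0.674) / 0.49)²
n = (8.092)²
n ≈ 65.48
Round up to the next whole number: n = 66 pairs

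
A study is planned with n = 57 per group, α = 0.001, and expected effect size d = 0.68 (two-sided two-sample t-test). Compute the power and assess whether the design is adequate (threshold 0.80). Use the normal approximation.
Power ≈ 0.63; the study is underpowered (power < 0.80)

Power calculation (two-sample t-test, normal approximation):
z_β = d · √(n/2) - z_{α/2}
z_β = 0.68 · √(57/2) - 3.291
z_β = 0.68 · 5.339 - 3.291
z_β = 0.340

Power = Φ(z_β) = Φ(0.340) ≈ 0.633

Effect size d = 0.68 is medium by Cohen's convention (0.2/0.5/0.8).

Threshold: power ≥ 0.80 is conventionally adequate.
Power ≈ 0.63 → the study is underpowered (power < 0.80).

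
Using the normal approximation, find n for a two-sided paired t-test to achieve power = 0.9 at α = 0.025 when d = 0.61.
n = 34 pairs

Sample size formula (paired t-test, normal approximation):
n = ((z_{α/2} + z_β) / d)²

z_{α/2} = 2.241 (for α = 0.025, two-sided)
z_β = 1.282 (for power = 0.9)
d = 0.61

n = ((2.241 + 1.282) / 0.61)²
n = (5.775)²
n ≈ 33.35
Round up to the next whole number: n = 34 pairs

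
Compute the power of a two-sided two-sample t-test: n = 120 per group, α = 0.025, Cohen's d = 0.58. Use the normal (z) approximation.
Power ≈ 0.99

Power calculation (two-sample t-test, normal approximation):
z_β = d · √(n/2) - z_{α/2}
z_β = 0.58 · √(120/2) - 2.241
z_β = 0.58 · 7.746 - 2.241
z_β = 2.251

Power = Φ(z_β) = Φ(2.251) ≈ 0.988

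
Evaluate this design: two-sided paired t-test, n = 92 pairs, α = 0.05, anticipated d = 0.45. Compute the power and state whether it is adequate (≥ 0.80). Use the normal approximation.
Power ≈ 0.99; the study is adequately powered (power ≥ 0.80)

Power calculation (paired t-test, normal approximation):
z_β = d · √n - z_{α/2}
z_β = 0.45 · √92 - 1.960
z_β = 0.45 · 9.592 - 1.960
z_β = 2.356

Power = Φ(z_β) = Φ(2.356) ≈ 0.991

Effect size d = 0.45 is small by Cohen's convention (0.2/0.5/0.8).

Threshold: power ≥ 0.80 is conventionally adequate.
Power ≈ 0.99 → the study is adequately powered (power ≥ 0.80).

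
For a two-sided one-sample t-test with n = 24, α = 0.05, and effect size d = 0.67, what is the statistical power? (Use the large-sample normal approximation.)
Power ≈ 0.91

Power calculation (one-sample t-test, normal approximation):
z_β = d · √n - z_{α/2}
z_β = 0.67 · √24 - 1.960
z_β = 0.67 · 4.899 - 1.960
z_β = 1.322

Power = Φ(z_β) = Φ(1.322) ≈ 0.907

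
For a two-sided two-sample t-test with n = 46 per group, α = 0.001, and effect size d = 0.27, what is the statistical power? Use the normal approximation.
Power ≈ 0.02

Power calculation (two-sample t-test, normal approximation):
z_β = d · √(n/2) - z_{α/2}
z_β = 0.27 · √(46/2) - 3.291
z_β = 0.27 · 4.796 - 3.291
z_β = -1.996

Power = Φ(z_β) = Φ(-1.996) ≈ 0.023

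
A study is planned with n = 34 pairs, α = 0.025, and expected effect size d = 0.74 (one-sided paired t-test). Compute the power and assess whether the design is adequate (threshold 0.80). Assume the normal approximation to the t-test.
Power ≈ 0.99; the study is adequately powered (power ≥ 0.80)

Power calculation (paired t-test, normal approximation):
z_β = d · √n - z_α
z_β = 0.74 · √34 - 1.960
z_β = 0.74 · 5.831 - 1.960
z_β = 2.355

Power = Φ(z_β) = Φ(2.355) ≈ 0.991

Effect size d = 0.74 is medium by Cohen's convention (0.2/0.5/0.8).

Threshold: power ≥ 0.80 is conventionally adequate.
Power ≈ 0.99 → the study is adequately powered (power ≥ 0.80).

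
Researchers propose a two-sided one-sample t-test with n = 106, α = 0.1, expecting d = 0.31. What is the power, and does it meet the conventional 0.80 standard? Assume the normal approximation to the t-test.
Power ≈ 0.94; the study is adequately powered (power ≥ 0.80)

Power calculation (one-sample t-test, normal approximation):
z_β = d · √n - z_{α/2}
z_β = 0.31 · √106 - 1.645
z_β = 0.31 · 10.296 - 1.645
z_β = 1.547

Power = Φ(z_β) = Φ(1.547) ≈ 0.939

Effect size d = 0.31 is small by Cohen's convention (0.2/0.5/0.8).

Threshold: power ≥ 0.80 is conventionally adequate.
Power ≈ 0.94 → the study is adequately powered (power ≥ 0.80).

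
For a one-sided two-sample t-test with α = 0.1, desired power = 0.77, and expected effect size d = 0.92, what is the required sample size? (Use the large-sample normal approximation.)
n = 10 per group

Sample size formula (two-sample t-test, normal approximation):
n = 2 · ((z_α + z_β) / d)²

z_α = 1.282 (for α = 0.1, one-sided)
z_β = 0.739 (for power = 0.77)
d = 0.92

n = 2 · ((1.282 + 0.739) / 0.92)²
n = 2 · (2.197)²
n ≈ 9.65
Round up to the next whole number: n = 10 per group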